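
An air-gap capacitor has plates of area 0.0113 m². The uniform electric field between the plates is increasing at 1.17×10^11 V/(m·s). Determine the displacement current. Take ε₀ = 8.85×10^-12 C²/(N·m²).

0.0117 A

With a uniform field, Φ_E = EA, so I_d = ε₀ A dE/dt = 0.0117 A.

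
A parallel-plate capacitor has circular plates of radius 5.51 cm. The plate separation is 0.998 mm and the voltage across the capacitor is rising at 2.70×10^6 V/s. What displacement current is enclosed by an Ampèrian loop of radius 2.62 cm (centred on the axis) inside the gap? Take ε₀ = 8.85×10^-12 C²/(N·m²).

5.16×10^-5 A

dE/dt = (dV/dt)/d = 2.705×10^9 V/(m·s); I_d = ε₀(πR²)(dE/dt) = (8.85×10^-12)(9.538×10^-3)(2.705×10^9) = 2.283×10^-4 A.
Since J_d is uniform, the enclosed fraction is (r/R)² = 0.2261, giving I_d,enc = 5.16×10^-5 A.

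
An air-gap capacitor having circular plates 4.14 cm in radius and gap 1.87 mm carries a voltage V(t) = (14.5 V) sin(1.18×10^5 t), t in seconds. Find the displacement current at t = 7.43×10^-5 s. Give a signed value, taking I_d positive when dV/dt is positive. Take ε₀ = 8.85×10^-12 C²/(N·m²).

-3.45×10^-5 A

C = ε₀A/d = (8.85×10^-12)(5.385×10^-3)/(1.87×10^-3) = 2.549×10^-11 F. dV/dt = V₀ω·cos(ωt); at ωt = 8.7674 rad this factor is -0.7916.
I_d = C dV/dt = (2.549×10^-11)(14.5)(1.18×10^5)(-0.7916) = -3.45×10^-5 A.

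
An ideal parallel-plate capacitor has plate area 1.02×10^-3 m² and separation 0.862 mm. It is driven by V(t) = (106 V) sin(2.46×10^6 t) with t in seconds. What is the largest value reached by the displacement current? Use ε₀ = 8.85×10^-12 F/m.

2.73×10^-3 A

The displacement current equals the conduction current C dV/dt, which peaks at C V₀ ω.
With C = ε₀A/d = (8.85×10^-12)(1.02×10^-3)/(8.62×10^-4) = 1.047×10^-11 F and ω = 2.46×10^6 rad/s, I_d,max = (1.047×10^-11)(106)(2.46×10^6) = 2.73×10^-3 A.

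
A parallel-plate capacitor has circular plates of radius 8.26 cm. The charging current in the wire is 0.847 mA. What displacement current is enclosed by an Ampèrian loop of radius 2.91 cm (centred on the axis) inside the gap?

Between the plates the displacement current equals the wire current: I_d = 0.847 mA = 8.47×10^-4 A.
Since J_d is uniform, the enclosed fraction is (r/R)² = 0.1241, giving I_d,enc = 1.05×10^-4 A.

1.05×10^-4 A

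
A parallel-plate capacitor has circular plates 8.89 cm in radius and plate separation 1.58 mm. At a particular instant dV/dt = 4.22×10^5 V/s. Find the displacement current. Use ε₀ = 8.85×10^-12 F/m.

E = V/d so dE/dt = (dV/dt)/d = 2.671×10^8 V/(m·s), and I_d = ε₀ A dE/dt = (8.85×10^-12)(0.02483)(2.671×10^8) = 5.87×10^-5 A.

5.87×10^-5 A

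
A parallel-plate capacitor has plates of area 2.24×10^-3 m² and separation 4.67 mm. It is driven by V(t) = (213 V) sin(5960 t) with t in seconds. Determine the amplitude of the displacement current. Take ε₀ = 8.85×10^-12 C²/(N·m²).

C = ε₀A/d = (8.85×10^-12)(2.24×10^-3)/(4.67×10^-3) = 4.245×10^-12 F; ω = 5960 rad/s.
I_d = C dV/dt, so |I_d|_max = C V₀ ω = (4.245×10^-12)(213)(5960) = 5.39×10^-6 A.

5.39×10^-6 A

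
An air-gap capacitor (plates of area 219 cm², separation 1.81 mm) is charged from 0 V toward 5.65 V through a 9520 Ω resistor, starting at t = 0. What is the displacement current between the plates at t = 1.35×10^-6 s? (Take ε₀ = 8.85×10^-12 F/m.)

1.58×10^-4 A

C = ε₀A/d = (8.85×10^-12)(0.0219)/(1.81×10^-3) = 1.071×10^-10 F and τ = RC = 1.020×10^-6 s. I_d in the gap equals the RC charging current.
I_d(t) = (V₀/R) e^(−t/τ) = 5.935×10^-4 · e^(−1.324) = 1.58×10^-4 A.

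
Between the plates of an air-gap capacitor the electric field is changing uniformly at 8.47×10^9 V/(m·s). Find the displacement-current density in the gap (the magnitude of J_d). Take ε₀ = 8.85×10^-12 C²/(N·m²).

J_d = ε₀ ∂E/∂t, so J_d = 0.0750 A/m².

0.0750 A/m²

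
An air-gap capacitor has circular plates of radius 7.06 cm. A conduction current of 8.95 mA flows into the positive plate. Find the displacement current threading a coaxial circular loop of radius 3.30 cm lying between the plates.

No conduction current crosses the gap, so I_d there equals the 8.95×10^-3 A in the leads.
Through an area πr² the displacement current is I_d·(πr²/πR²) = I_d (r/R)² = 1.96×10^-3 A.

1.96×10^-3 A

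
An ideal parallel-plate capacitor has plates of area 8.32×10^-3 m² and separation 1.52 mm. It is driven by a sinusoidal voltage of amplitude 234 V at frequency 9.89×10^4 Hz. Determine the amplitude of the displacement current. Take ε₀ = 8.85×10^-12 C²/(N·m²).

7.04×10^-3 A

(dE/dt)_max = V₀ω/d = 9.566×10^10 V/(m·s); ω = 2πf = 6.214×10^5 rad/s.
I_d,max = ε₀ A (dE/dt)_max = (8.85×10^-12)(8.32×10^-3)(9.566×10^10) = 7.04×10^-3 A.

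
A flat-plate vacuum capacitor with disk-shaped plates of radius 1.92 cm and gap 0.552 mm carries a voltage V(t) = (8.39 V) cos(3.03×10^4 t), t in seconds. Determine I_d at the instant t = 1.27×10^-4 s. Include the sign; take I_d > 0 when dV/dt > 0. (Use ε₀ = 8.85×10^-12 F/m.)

dE/dt = (V₀ω/d)·−sin(ωt) with ωt = 3.8481 rad: (8.39)(3.03×10^4)(0.6492)/(5.52×10^-4) = 2.990×10^8 V/(m·s).
I_d = ε₀ A dE/dt = (8.85×10^-12)(1.158×10^-3)(2.990×10^8) = 3.06×10^-6 A.

3.06×10^-6 A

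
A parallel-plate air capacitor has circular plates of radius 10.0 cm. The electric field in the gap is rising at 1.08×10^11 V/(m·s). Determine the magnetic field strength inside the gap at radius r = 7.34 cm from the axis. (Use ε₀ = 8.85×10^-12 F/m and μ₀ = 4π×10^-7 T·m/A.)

Through the whole plate area (πR² = 0.03142 m²), I_d = ε₀ πR² dE/dt = 0.03003 A.
An Ampèrian loop of radius r encloses a fraction (r/R)² of I_d. Then B·2πr = μ₀ I_d (r/R)², giving B = μ₀ I_d r/(2πR²) = 4.41×10^-8 T.

4.41×10^-8 T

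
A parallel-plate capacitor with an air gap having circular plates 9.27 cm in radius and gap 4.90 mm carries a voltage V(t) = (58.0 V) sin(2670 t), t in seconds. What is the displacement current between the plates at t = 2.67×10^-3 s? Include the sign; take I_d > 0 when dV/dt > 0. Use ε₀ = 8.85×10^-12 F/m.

5.01×10^-6 A

dE/dt = (V₀ω/d)·cos(ωt) with ωt = 7.1289 rad: (58.0)(2670)(0.6632)/(4.90×10^-3) = 2.096×10^7 V/(m·s).
I_d = ε₀ A dE/dt = (8.85×10^-12)(0.02700)(2.096×10^7) = 5.01×10^-6 A.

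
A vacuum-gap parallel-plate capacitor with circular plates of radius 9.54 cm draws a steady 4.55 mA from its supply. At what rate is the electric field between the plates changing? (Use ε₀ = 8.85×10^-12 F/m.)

1.80×10^10 V/(m·s)

The displacement current between the plates equals the conduction current, I_d = 4.55 mA.
Inverting I_d = ε₀ A dE/dt gives dE/dt = 4.55×10^-3 / (8.85×10^-12 · 0.02859) = 1.80×10^10 V/(m·s).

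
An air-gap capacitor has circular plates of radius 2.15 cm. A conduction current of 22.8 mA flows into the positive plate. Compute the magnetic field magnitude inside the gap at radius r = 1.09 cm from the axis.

No conduction current crosses the gap, so I_d there equals the 0.0228 A in the leads.
An Ampèrian loop of radius r encloses a fraction (r/R)² of I_d. Then B·2πr = μ₀ I_d (r/R)², giving B = μ₀ I_d r/(2πR²) = 1.08×10^-7 T.

1.08×10^-7 T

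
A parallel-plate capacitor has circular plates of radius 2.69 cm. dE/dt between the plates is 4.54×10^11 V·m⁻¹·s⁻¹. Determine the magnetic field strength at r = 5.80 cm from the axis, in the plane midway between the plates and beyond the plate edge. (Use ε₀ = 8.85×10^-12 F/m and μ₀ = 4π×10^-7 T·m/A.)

3.15×10^-8 T

Total displacement current: I_d = ε₀(πR²)(dE/dt) = (8.85×10^-12)(2.273×10^-3)(4.54×10^11) = 9.133×10^-3 A.
Outside the plates the loop encloses all of I_d, so B·2πr = μ₀ I_d and B = 3.15×10^-8 T.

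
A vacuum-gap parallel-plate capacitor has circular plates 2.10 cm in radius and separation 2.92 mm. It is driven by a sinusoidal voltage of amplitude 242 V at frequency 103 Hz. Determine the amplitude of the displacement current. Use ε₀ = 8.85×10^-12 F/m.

6.58×10^-7 A

C = ε₀A/d = (8.85×10^-12)(1.385×10^-3)/(2.92×10^-3) = 4.198×10^-12 F; ω = 2πf = 647.2 rad/s.
I_d = C dV/dt, so |I_d|_max = C V₀ ω = (4.198×10^-12)(242)(647.2) = 6.58×10^-7 A.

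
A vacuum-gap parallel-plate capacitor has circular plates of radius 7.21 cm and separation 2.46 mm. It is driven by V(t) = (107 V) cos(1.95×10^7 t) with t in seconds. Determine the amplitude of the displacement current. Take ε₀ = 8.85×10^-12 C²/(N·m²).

(dE/dt)_max = V₀ω/d = 8.482×10^11 V/(m·s); ω = 1.95×10^7 rad/s.
I_d,max = ε₀ A (dE/dt)_max = (8.85×10^-12)(0.01633)(8.482×10^11) = 0.123 A.

0.123 A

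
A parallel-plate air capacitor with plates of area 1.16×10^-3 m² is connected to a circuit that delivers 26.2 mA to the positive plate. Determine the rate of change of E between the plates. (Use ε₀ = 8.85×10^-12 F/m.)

2.55×10^12 V/(m·s)

The displacement current between the plates equals the conduction current, I_d = 26.2 mA.
Since I_d = ε₀ A dE/dt, dE/dt = I_d/(ε₀A) = (0.0262)/((8.85×10^-12)(1.16×10^-3)) = 2.55×10^12 V/(m·s).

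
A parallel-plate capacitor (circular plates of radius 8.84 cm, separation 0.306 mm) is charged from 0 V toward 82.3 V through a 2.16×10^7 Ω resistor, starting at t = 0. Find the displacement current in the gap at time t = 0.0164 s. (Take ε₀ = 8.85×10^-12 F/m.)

With C = ε₀A/d = (8.85×10^-12)(0.02455)/(3.06×10^-4) = 7.100×10^-10 F, the time constant is τ = RC = 0.01534 s, so t/τ = 1.069 and e^(−t/τ) = 0.3434.
I_d = I_cond = (V₀/R) e^(−t/τ) = (3.810×10^-6)(0.3434) = 1.31×10^-6 A.

1.31×10^-6 A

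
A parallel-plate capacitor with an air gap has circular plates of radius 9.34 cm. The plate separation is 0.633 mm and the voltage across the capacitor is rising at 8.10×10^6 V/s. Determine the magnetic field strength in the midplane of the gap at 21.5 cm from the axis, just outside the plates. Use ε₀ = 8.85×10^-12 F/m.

I_d = C dV/dt with C = ε₀πR²/d = 3.832×10^-10 F, so I_d = (3.832×10^-10)(8.10×10^6) = 3.104×10^-3 A.
Outside the plates the loop encloses all of I_d, so B·2πr = μ₀ I_d and B = 2.89×10^-9 T.

2.89×10^-9 T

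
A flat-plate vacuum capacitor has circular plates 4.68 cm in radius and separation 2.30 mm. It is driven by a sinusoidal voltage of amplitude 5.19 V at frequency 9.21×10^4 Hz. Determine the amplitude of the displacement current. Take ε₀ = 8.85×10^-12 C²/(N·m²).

C = ε₀A/d = (8.85×10^-12)(6.881×10^-3)/(2.30×10^-3) = 2.648×10^-11 F; ω = 2πf = 5.787×10^5 rad/s.
I_d = C dV/dt, so |I_d|_max = C V₀ ω = (2.648×10^-11)(5.19)(5.787×10^5) = 7.95×10^-5 A.

7.95×10^-5 A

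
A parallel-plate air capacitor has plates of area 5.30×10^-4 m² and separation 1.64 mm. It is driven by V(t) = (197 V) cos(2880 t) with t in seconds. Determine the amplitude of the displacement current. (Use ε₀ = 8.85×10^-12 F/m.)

1.62×10^-6 A

The displacement current equals the conduction current C dV/dt, which peaks at C V₀ ω.
With C = ε₀A/d = (8.85×10^-12)(5.30×10^-4)/(1.64×10^-3) = 2.860×10^-12 F and ω = 2880 rad/s, I_d,max = (2.860×10^-12)(197)(2880) = 1.62×10^-6 A.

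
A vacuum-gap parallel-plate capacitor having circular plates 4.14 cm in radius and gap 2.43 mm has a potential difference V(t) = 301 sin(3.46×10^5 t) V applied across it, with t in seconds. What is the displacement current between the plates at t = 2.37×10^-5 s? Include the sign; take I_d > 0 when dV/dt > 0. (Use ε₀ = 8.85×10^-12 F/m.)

-6.93×10^-4 A

dE/dt = (V₀ω/d)·cos(ωt) with ωt = 8.2002 rad: (301)(3.46×10^5)(-0.3393)/(2.43×10^-3) = -1.454×10^10 V/(m·s).
I_d = ε₀ A dE/dt = (8.85×10^-12)(5.385×10^-3)(-1.454×10^10) = -6.93×10^-4 A.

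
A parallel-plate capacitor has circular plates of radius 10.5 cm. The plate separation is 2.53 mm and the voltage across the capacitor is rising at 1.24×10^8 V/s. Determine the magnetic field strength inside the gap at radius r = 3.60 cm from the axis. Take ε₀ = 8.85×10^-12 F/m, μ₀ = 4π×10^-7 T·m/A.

9.81×10^-9 T

With E = V/d, dE/dt = 4.901×10^10 V/(m·s) and πR² = 0.03464 m², giving I_d = ε₀ πR² dE/dt = 0.01502 A.
∮B·dl = μ₀ I_d,enc with I_d,enc = I_d r²/R² = 1.766×10^-3 A; so B = μ₀ I_d,enc/(2πr) = 9.81×10^-9 T.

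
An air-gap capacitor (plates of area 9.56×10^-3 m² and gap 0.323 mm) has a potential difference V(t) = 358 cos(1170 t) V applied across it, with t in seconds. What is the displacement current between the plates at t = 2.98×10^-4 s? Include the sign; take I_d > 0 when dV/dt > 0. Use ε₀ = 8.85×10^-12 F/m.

-3.75×10^-5 A

dE/dt = (V₀ω/d)·−sin(ωt) with ωt = 0.34866 rad: (358)(1170)(-0.3416)/(3.23×10^-4) = -4.430×10^8 V/(m·s).
I_d = ε₀ A dE/dt = (8.85×10^-12)(9.56×10^-3)(-4.430×10^8) = -3.75×10^-5 A.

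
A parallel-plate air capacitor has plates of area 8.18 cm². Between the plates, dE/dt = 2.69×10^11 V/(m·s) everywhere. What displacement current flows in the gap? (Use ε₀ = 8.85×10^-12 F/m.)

1.95×10^-3 A

With a uniform field, Φ_E = EA, so I_d = ε₀ A dE/dt = 1.95×10^-3 A.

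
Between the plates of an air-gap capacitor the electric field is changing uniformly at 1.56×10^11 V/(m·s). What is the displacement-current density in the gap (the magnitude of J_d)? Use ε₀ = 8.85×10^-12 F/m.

1.38 A/m²

J_d = ε₀ ∂E/∂t, so J_d = 1.38 A/m².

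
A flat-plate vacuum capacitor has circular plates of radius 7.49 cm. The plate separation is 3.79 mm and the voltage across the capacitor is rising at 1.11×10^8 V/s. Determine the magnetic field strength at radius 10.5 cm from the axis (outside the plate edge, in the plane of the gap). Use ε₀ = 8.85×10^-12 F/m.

8.70×10^-9 T

dE/dt = (dV/dt)/d = 2.929×10^10 V/(m·s); I_d = ε₀(πR²)(dE/dt) = (8.85×10^-12)(0.01762)(2.929×10^10) = 4.567×10^-3 A.
With r > R the enclosed displacement current is the full I_d; B = μ₀ I_d / (2πr) = 8.70×10^-9 T.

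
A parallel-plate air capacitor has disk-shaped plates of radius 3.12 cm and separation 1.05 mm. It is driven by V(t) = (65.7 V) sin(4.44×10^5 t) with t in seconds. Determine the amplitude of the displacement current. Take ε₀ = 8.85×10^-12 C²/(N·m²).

(dE/dt)_max = V₀ω/d = 2.778×10^10 V/(m·s); ω = 4.44×10^5 rad/s.
I_d,max = ε₀ A (dE/dt)_max = (8.85×10^-12)(3.058×10^-3)(2.778×10^10) = 7.52×10^-4 A.

7.52×10^-4 A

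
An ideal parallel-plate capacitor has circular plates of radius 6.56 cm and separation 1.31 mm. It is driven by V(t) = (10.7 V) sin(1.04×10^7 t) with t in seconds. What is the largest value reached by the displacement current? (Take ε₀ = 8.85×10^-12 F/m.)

0.0102 A

The displacement current equals the conduction current C dV/dt, which peaks at C V₀ ω.
With C = ε₀A/d = (8.85×10^-12)(0.01352)/(1.31×10^-3) = 9.134×10^-11 F and ω = 1.04×10^7 rad/s, I_d,max = (9.134×10^-11)(10.7)(1.04×10^7) = 0.0102 A.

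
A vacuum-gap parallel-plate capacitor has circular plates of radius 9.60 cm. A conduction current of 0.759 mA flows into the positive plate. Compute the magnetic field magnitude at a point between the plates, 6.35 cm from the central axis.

No conduction current crosses the gap, so I_d there equals the 7.59×10^-4 A in the leads.
∮B·dl = μ₀ I_d,enc with I_d,enc = I_d r²/R² = 3.321×10^-4 A; so B = μ₀ I_d,enc/(2πr) = 1.05×10^-9 T.

1.05×10^-9 T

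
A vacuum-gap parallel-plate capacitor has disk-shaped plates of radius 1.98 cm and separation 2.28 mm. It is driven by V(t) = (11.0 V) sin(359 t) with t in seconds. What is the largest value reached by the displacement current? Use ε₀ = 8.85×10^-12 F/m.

1.89×10^-8 A

C = ε₀A/d = (8.85×10^-12)(1.232×10^-3)/(2.28×10^-3) = 4.782×10^-12 F; ω = 359 rad/s.
I_d = C dV/dt, so |I_d|_max = C V₀ ω = (4.782×10^-12)(11.0)(359) = 1.89×10^-8 A.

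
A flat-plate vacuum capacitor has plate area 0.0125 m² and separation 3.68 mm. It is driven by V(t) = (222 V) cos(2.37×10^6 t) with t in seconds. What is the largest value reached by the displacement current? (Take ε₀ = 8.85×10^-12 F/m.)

(dE/dt)_max = V₀ω/d = 1.430×10^11 V/(m·s); ω = 2.37×10^6 rad/s.
I_d,max = ε₀ A (dE/dt)_max = (8.85×10^-12)(0.0125)(1.430×10^11) = 0.0158 A.

0.0158 A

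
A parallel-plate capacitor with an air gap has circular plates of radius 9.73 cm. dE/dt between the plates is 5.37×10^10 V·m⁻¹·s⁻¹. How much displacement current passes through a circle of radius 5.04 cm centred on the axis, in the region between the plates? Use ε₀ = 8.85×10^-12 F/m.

I_d = ε₀ dΦ_E/dt = ε₀ πR² (dE/dt) = (8.85×10^-12)(0.02974)(5.37×10^10) = 0.01413 A through the full plate area.
Since J_d is uniform, the enclosed fraction is (r/R)² = 0.2683, giving I_d,enc = 3.79×10^-3 A.

3.79×10^-3 A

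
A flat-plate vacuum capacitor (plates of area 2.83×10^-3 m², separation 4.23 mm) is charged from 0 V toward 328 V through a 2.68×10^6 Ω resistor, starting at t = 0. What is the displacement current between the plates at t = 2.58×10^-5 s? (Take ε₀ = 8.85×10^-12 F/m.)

2.41×10^-5 A

With C = ε₀A/d = (8.85×10^-12)(2.83×10^-3)/(4.23×10^-3) = 5.921×10^-12 F, the time constant is τ = RC = 1.587×10^-5 s, so t/τ = 1.626 and e^(−t/τ) = 0.1967.
I_d = I_cond = (V₀/R) e^(−t/τ) = (1.224×10^-4)(0.1967) = 2.41×10^-5 A.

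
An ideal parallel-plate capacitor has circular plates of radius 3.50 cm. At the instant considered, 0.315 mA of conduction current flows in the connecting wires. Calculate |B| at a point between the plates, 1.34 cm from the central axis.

By continuity the displacement current in the gap matches the conduction current: I_d = 3.15×10^-4 A.
An Ampèrian loop of radius r encloses a fraction (r/R)² of I_d. Then B·2πr = μ₀ I_d (r/R)², giving B = μ₀ I_d r/(2πR²) = 6.89×10^-10 T.

6.89×10^-10 T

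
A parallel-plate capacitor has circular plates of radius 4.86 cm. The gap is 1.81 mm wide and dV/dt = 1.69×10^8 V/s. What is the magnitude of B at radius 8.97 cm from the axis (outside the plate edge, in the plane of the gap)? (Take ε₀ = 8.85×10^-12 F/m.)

1.37×10^-8 T

I_d = C dV/dt with C = ε₀πR²/d = 3.628×10^-11 F, so I_d = (3.628×10^-11)(1.69×10^8) = 6.131×10^-3 A.
For r ≥ R the full I_d is enclosed: B = μ₀ I_d/(2πr) = (4π×10^-7)(6.131×10^-3)/(2π·0.0897) = 1.37×10^-8 T.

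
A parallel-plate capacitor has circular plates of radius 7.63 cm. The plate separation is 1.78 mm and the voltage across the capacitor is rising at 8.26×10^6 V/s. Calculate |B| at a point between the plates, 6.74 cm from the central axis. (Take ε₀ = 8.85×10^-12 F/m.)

1.74×10^-9 T

With E = V/d, dE/dt = 4.640×10^9 V/(m·s) and πR² = 0.01829 m², giving I_d = ε₀ πR² dE/dt = 7.511×10^-4 A.
∮B·dl = μ₀ I_d,enc with I_d,enc = I_d r²/R² = 5.861×10^-4 A; so B = μ₀ I_d,enc/(2πr) = 1.74×10^-9 T.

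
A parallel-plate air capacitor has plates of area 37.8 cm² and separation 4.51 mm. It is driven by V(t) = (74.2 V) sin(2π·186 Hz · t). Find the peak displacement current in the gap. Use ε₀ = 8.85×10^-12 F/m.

(dE/dt)_max = V₀ω/d = 1.923×10^7 V/(m·s); ω = 2πf = 1169 rad/s.
I_d,max = ε₀ A (dE/dt)_max = (8.85×10^-12)(3.78×10^-3)(1.923×10^7) = 6.43×10^-7 A.

6.43×10^-7 A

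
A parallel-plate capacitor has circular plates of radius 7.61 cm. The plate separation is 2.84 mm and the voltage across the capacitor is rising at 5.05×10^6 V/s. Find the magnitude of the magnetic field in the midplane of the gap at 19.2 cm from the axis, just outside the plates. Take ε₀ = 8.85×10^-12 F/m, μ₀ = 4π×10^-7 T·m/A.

2.98×10^-10 T

I_d = C dV/dt with C = ε₀πR²/d = 5.668×10^-11 F, so I_d = (5.668×10^-11)(5.05×10^6) = 2.862×10^-4 A.
With r > R the enclosed displacement current is the full I_d; B = μ₀ I_d / (2πr) = 2.98×10^-10 T.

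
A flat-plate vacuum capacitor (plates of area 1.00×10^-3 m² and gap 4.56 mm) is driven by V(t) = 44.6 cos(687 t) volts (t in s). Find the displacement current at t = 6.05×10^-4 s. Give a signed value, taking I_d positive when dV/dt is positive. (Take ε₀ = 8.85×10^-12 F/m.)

C = ε₀A/d = (8.85×10^-12)(1.00×10^-3)/(4.56×10^-3) = 1.941×10^-12 F. dV/dt = V₀ω·−sin(ωt); at ωt = 0.415635 rad this factor is -0.4038.
I_d = C dV/dt = (1.941×10^-12)(44.6)(687)(-0.4038) = -2.40×10^-8 A.

-2.40×10^-8 A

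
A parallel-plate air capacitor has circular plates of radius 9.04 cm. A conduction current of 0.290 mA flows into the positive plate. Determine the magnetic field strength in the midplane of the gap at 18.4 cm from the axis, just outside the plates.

3.15×10^-10 T

Between the plates the displacement current equals the wire current: I_d = 0.290 mA = 2.90×10^-4 A.
With r > R the enclosed displacement current is the full I_d; B = μ₀ I_d / (2πr) = 3.15×10^-10 T.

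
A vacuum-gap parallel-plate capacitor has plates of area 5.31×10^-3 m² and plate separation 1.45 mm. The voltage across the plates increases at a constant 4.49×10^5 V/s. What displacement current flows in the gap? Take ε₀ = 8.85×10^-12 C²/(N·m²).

E = V/d so dE/dt = (dV/dt)/d = 3.097×10^8 V/(m·s), and I_d = ε₀ A dE/dt = (8.85×10^-12)(5.31×10^-3)(3.097×10^8) = 1.46×10^-5 A.

1.46×10^-5 A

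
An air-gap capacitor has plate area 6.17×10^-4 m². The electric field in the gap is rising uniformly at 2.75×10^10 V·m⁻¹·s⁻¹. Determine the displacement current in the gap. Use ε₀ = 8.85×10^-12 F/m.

1.50×10^-4 A

The displacement current is ε₀ times dΦ_E/dt = ε₀ A dE/dt = (8.85×10^-12)(6.17×10^-4)(2.75×10^10) = 1.50×10^-4 A.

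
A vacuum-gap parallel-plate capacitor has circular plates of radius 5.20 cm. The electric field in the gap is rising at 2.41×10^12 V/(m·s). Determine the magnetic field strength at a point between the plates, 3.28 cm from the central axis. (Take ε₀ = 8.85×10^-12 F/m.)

Through the whole plate area (πR² = 8.495×10^-3 m²), I_d = ε₀ πR² dE/dt = 0.1812 A.
For r < R the Ampère–Maxwell law gives B(2πr) = μ₀ I_d (r²/R²), so B = μ₀ I_d r/(2πR²) = (4π×10^-7)(0.1812)(0.0328)/(2π·0.0520²) = 4.40×10^-7 T.

4.40×10^-7 T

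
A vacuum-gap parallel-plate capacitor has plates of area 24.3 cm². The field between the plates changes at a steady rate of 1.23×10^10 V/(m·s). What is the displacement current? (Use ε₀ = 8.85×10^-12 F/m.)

I_d = ε₀ A (dE/dt) = (8.85×10^-12)(2.43×10^-3 m²)(1.23×10^10) = 2.65×10^-4 A.

2.65×10^-4 A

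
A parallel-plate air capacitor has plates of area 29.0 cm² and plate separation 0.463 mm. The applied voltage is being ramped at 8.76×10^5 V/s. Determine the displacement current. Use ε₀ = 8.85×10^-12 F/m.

The displacement current equals the charging current C dV/dt. With C = ε₀A/d = (8.85×10^-12)(2.90×10^-3)/(4.63×10^-4) = 5.543×10^-11 F, I_d = (5.543×10^-11)(8.76×10^5) = 4.86×10^-5 A.

4.86×10^-5 A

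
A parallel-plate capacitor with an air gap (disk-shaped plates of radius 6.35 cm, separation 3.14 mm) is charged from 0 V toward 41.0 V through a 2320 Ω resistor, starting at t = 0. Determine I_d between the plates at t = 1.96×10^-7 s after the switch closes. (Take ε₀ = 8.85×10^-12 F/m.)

1.66×10^-3 A

With C = ε₀A/d = (8.85×10^-12)(0.01267)/(3.14×10^-3) = 3.571×10^-11 F, the time constant is τ = RC = 8.285×10^-8 s, so t/τ = 2.366 and e^(−t/τ) = 0.09386.
I_d = I_cond = (V₀/R) e^(−t/τ) = (0.01767)(0.09386) = 1.66×10^-3 A.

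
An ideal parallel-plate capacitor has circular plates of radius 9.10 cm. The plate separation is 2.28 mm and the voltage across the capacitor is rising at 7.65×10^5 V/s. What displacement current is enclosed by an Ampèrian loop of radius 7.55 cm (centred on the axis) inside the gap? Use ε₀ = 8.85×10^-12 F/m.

5.32×10^-5 A

dE/dt = (dV/dt)/d = 3.355×10^8 V/(m·s); I_d = ε₀(πR²)(dE/dt) = (8.85×10^-12)(0.02602)(3.355×10^8) = 7.726×10^-5 A.
Through an area πr² the displacement current is I_d·(πr²/πR²) = I_d (r/R)² = 5.32×10^-5 A.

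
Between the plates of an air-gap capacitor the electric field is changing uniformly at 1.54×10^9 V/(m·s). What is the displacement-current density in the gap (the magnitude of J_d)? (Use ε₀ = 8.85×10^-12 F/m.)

0.0136 A/m²

J_d = ε₀ ∂E/∂t, so J_d = 0.0136 A/m².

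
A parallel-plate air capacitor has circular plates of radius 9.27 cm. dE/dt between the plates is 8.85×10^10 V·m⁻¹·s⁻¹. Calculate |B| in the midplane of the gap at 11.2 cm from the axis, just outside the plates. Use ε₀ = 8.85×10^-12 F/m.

3.78×10^-8 T

Through the whole plate area (πR² = 0.02700 m²), I_d = ε₀ πR² dE/dt = 0.02115 A.
Outside the plates the loop encloses all of I_d, so B·2πr = μ₀ I_d and B = 3.78×10^-8 T.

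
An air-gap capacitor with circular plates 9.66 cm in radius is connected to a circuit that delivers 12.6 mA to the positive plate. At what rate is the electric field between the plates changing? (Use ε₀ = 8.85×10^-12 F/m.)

The displacement current between the plates equals the conduction current, I_d = 12.6 mA.
Then dE/dt = I_d/(ε₀A) = 4.86×10^10 V/(m·s).

4.86×10^10 V/(m·s)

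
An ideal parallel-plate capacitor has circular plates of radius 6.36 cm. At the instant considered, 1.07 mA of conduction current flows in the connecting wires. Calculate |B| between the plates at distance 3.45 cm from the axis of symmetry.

1.83×10^-9 T

No conduction current crosses the gap, so I_d there equals the 1.07×10^-3 A in the leads.
∮B·dl = μ₀ I_d,enc with I_d,enc = I_d r²/R² = 3.149×10^-4 A; so B = μ₀ I_d,enc/(2πr) = 1.83×10^-9 T.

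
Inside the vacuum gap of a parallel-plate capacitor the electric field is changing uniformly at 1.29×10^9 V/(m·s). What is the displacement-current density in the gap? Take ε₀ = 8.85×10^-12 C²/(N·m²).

0.0114 A/m²

The displacement-current density is ε₀ ∂E/∂t = (8.85×10^-12)(1.29×10^9) = 0.0114 A/m².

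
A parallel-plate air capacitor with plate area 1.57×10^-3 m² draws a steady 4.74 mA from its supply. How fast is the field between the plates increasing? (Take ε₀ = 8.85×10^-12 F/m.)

Charge continuity gives I_d = I = 4.74×10^-3 A between the plates.
Since I_d = ε₀ A dE/dt, dE/dt = I_d/(ε₀A) = (4.74×10^-3)/((8.85×10^-12)(1.57×10^-3)) = 3.41×10^11 V/(m·s).

3.41×10^11 V/(m·s)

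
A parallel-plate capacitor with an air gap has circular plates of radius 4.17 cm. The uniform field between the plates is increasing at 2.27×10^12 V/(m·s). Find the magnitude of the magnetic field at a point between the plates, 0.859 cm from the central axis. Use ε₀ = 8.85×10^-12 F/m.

1.08×10^-7 T

Total displacement current: I_d = ε₀(πR²)(dE/dt) = (8.85×10^-12)(5.463×10^-3)(2.27×10^12) = 0.1097 A.
An Ampèrian loop of radius r encloses a fraction (r/R)² of I_d. Then B·2πr = μ₀ I_d (r/R)², giving B = μ₀ I_d r/(2πR²) = 1.08×10^-7 T.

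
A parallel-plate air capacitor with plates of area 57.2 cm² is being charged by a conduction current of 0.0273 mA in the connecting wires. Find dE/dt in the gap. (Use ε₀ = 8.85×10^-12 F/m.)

Charge continuity gives I_d = I = 2.73×10^-5 A between the plates.
Since I_d = ε₀ A dE/dt, dE/dt = I_d/(ε₀A) = (2.73×10^-5)/((8.85×10^-12)(5.72×10^-3)) = 5.39×10^8 V/(m·s).

5.39×10^8 V/(m·s)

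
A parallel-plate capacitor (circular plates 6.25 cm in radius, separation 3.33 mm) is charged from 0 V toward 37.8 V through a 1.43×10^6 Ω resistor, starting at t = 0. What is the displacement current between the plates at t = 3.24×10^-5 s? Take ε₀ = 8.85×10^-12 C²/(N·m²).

C = ε₀A/d = (8.85×10^-12)(0.01227)/(3.33×10^-3) = 3.261×10^-11 F and τ = RC = 4.663×10^-5 s. I_d in the gap equals the RC charging current.
I_d(t) = (V₀/R) e^(−t/τ) = 2.643×10^-5 · e^(−0.6948) = 1.32×10^-5 A.

1.32×10^-5 A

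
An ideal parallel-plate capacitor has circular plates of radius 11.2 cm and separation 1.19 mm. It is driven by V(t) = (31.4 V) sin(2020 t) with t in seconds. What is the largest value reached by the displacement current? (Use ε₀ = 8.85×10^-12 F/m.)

1.86×10^-5 A

The displacement current equals the conduction current C dV/dt, which peaks at C V₀ ω.
With C = ε₀A/d = (8.85×10^-12)(0.03941)/(1.19×10^-3) = 2.931×10^-10 F and ω = 2020 rad/s, I_d,max = (2.931×10^-10)(31.4)(2020) = 1.86×10^-5 A.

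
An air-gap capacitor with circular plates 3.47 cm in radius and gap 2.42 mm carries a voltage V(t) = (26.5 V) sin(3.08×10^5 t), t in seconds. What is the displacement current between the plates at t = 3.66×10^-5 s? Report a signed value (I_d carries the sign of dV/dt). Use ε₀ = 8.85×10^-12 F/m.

3.09×10^-5 A

dE/dt = (V₀ω/d)·cos(ωt) with ωt = 11.2728 rad: (26.5)(3.08×10^5)(0.2737)/(2.42×10^-3) = 9.231×10^8 V/(m·s).
I_d = ε₀ A dE/dt = (8.85×10^-12)(3.783×10^-3)(9.231×10^8) = 3.09×10^-5 A.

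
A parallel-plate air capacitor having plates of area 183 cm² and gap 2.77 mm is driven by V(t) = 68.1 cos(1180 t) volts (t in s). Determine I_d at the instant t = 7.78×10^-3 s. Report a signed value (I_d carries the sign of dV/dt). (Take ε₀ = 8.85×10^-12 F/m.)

dE/dt = (V₀ω/d)·−sin(ωt) with ωt = 9.1804 rad: (68.1)(1180)(-0.2420)/(2.77×10^-3) = -7.020×10^6 V/(m·s).
I_d = ε₀ A dE/dt = (8.85×10^-12)(0.0183)(-7.020×10^6) = -1.14×10^-6 A.

-1.14×10^-6 A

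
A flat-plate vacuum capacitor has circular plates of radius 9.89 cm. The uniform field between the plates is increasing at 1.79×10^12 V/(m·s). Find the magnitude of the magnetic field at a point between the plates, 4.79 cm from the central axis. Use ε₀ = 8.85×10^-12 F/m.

4.77×10^-7 T

I_d = ε₀ dΦ_E/dt = ε₀ πR² (dE/dt) = (8.85×10^-12)(0.03073)(1.79×10^12) = 0.4868 A through the full plate area.
For r < R the Ampère–Maxwell law gives B(2πr) = μ₀ I_d (r²/R²), so B = μ₀ I_d r/(2πR²) = (4π×10^-7)(0.4868)(0.0479)/(2π·0.0989²) = 4.77×10^-7 T.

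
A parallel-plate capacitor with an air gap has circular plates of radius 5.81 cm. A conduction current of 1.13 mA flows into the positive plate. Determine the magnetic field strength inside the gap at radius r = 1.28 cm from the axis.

8.57×10^-10 T

By continuity the displacement current in the gap matches the conduction current: I_d = 1.13×10^-3 A.
For r < R the Ampère–Maxwell law gives B(2πr) = μ₀ I_d (r²/R²), so B = μ₀ I_d r/(2πR²) = (4π×10^-7)(1.13×10^-3)(0.0128)/(2π·0.0581²) = 8.57×10^-10 T.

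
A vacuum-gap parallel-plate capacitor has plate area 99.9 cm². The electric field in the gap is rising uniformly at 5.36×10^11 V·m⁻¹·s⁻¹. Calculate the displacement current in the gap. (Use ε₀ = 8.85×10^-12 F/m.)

0.0474 A

With a uniform field, Φ_E = EA, so I_d = ε₀ A dE/dt = 0.0474 A.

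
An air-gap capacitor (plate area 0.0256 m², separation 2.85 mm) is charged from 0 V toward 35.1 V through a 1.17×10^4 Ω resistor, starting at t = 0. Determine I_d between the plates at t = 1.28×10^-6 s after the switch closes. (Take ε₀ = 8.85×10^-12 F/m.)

7.58×10^-4 A

C = ε₀A/d = (8.85×10^-12)(0.0256)/(2.85×10^-3) = 7.949×10^-11 F, so τ = RC = 9.300×10^-7 s.
The conduction current is I(t) = (V₀/R) e^(−t/τ), and the displacement current between the plates equals it.
t/τ = 1.376; I_d = (35.1/1.17×10^4) · e^(−1.376) = (3.000×10^-3)(0.2526) = 7.58×10^-4 A.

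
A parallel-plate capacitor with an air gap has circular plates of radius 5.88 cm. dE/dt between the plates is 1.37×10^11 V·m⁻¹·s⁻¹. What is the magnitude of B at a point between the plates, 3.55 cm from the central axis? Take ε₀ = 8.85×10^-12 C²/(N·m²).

Through the whole plate area (πR² = 0.01086 m²), I_d = ε₀ πR² dE/dt = 0.01317 A.
An Ampèrian loop of radius r encloses a fraction (r/R)² of I_d. Then B·2πr = μ₀ I_d (r/R)², giving B = μ₀ I_d r/(2πR²) = 2.70×10^-8 T.

2.70×10^-8 T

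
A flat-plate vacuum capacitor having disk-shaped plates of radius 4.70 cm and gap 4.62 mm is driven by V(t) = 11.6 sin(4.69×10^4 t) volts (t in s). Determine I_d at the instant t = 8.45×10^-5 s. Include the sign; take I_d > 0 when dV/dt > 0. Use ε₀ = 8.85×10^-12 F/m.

-4.93×10^-6 A

C = ε₀A/d = (8.85×10^-12)(6.940×10^-3)/(4.62×10^-3) = 1.329×10^-11 F. dV/dt = V₀ω·cos(ωt); at ωt = 3.96305 rad this factor is -0.6812.
I_d = C dV/dt = (1.329×10^-11)(11.6)(4.69×10^4)(-0.6812) = -4.93×10^-6 A.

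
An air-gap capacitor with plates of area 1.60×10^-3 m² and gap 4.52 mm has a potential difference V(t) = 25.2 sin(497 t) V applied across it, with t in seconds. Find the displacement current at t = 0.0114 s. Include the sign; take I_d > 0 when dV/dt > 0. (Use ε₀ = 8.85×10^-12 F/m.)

3.20×10^-8 A

dV/dt = (25.2)(497)·cos(5.6658) = 1.021×10^4 V/s.
I_d = C dV/dt with C = ε₀A/d = (8.85×10^-12)(1.60×10^-3)/(4.52×10^-3) = 3.133×10^-12 F, so I_d = (3.133×10^-12)(1.021×10^4) = 3.20×10^-8 A.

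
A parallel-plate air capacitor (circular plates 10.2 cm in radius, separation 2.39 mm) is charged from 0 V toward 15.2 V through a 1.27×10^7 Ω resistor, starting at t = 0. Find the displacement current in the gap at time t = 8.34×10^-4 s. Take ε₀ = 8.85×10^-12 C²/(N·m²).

C = ε₀A/d = (8.85×10^-12)(0.03269)/(2.39×10^-3) = 1.210×10^-10 F, so τ = RC = 1.537×10^-3 s.
The conduction current is I(t) = (V₀/R) e^(−t/τ), and the displacement current between the plates equals it.
t/τ = 0.5426; I_d = (15.2/1.27×10^7) · e^(−0.5426) = (1.197×10^-6)(0.5812) = 6.96×10^-7 A.

6.96×10^-7 A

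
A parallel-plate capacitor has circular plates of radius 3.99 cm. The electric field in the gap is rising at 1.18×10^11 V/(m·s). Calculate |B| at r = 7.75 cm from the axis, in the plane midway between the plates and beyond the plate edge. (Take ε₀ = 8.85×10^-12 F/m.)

Total displacement current: I_d = ε₀(πR²)(dE/dt) = (8.85×10^-12)(5.001×10^-3)(1.18×10^11) = 5.223×10^-3 A.
For r ≥ R the full I_d is enclosed: B = μ₀ I_d/(2πr) = (4π×10^-7)(5.223×10^-3)/(2π·0.0775) = 1.35×10^-8 T.

1.35×10^-8 T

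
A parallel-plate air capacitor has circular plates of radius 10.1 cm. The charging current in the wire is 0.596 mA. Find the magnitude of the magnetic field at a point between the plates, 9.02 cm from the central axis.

Between the plates the displacement current equals the wire current: I_d = 0.596 mA = 5.96×10^-4 A.
For r < R the Ampère–Maxwell law gives B(2πr) = μ₀ I_d (r²/R²), so B = μ₀ I_d r/(2πR²) = (4π×10^-7)(5.96×10^-4)(0.0902)/(2π·0.101²) = 1.05×10^-9 T.

1.05×10^-9 T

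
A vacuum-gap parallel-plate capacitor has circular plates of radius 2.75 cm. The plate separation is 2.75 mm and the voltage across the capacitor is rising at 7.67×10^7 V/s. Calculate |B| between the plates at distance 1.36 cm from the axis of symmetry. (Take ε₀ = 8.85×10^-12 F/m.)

2.11×10^-9 T

I_d = C dV/dt with C = ε₀πR²/d = 7.646×10^-12 F, so I_d = (7.646×10^-12)(7.67×10^7) = 5.864×10^-4 A.
An Ampèrian loop of radius r encloses a fraction (r/R)² of I_d. Then B·2πr = μ₀ I_d (r/R)², giving B = μ₀ I_d r/(2πR²) = 2.11×10^-9 T.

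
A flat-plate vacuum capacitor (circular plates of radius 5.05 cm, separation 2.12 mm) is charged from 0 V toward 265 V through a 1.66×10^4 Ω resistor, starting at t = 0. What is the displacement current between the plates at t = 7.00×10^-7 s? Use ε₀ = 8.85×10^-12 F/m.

4.52×10^-3 A

With C = ε₀A/d = (8.85×10^-12)(8.012×10^-3)/(2.12×10^-3) = 3.345×10^-11 F, the time constant is τ = RC = 5.553×10^-7 s, so t/τ = 1.261 and e^(−t/τ) = 0.2834.
I_d = I_cond = (V₀/R) e^(−t/τ) = (0.01596)(0.2834) = 4.52×10^-3 A.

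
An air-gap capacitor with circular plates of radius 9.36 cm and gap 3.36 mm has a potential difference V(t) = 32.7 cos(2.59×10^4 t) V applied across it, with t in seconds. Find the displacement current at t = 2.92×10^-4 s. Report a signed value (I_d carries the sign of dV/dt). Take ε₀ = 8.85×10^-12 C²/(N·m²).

-5.88×10^-5 A

C = ε₀A/d = (8.85×10^-12)(0.02752)/(3.36×10^-3) = 7.249×10^-11 F. dV/dt = V₀ω·−sin(ωt); at ωt = 7.5628 rad this factor is -0.9579.
I_d = C dV/dt = (7.249×10^-11)(32.7)(2.59×10^4)(-0.9579) = -5.88×10^-5 A.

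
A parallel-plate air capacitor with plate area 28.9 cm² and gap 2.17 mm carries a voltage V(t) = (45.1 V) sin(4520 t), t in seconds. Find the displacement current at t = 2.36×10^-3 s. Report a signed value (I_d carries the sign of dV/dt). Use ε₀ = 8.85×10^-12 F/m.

-7.75×10^-7 A

C = ε₀A/d = (8.85×10^-12)(2.89×10^-3)/(2.17×10^-3) = 1.179×10^-11 F. dV/dt = V₀ω·cos(ωt); at ωt = 10.6672 rad this factor is -0.3225.
I_d = C dV/dt = (1.179×10^-11)(45.1)(4520)(-0.3225) = -7.75×10^-7 A.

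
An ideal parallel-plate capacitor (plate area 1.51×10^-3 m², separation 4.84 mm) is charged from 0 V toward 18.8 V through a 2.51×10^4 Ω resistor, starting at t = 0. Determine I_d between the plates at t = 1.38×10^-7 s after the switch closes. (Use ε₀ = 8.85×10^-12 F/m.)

1.02×10^-4 A

With C = ε₀A/d = (8.85×10^-12)(1.51×10^-3)/(4.84×10^-3) = 2.761×10^-12 F, the time constant is τ = RC = 6.930×10^-8 s, so t/τ = 1.991 and e^(−t/τ) = 0.1366.
I_d = I_cond = (V₀/R) e^(−t/τ) = (7.490×10^-4)(0.1366) = 1.02×10^-4 A.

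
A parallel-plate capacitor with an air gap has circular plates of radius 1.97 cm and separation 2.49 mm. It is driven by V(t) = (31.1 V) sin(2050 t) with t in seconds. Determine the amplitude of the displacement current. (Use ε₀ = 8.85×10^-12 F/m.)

The displacement current equals the conduction current C dV/dt, which peaks at C V₀ ω.
With C = ε₀A/d = (8.85×10^-12)(1.219×10^-3)/(2.49×10^-3) = 4.333×10^-12 F and ω = 2050 rad/s, I_d,max = (4.333×10^-12)(31.1)(2050) = 2.76×10^-7 A.

2.76×10^-7 A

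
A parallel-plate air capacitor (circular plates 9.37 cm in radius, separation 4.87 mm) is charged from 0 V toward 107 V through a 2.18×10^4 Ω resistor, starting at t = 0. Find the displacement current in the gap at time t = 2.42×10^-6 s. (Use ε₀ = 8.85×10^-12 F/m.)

With C = ε₀A/d = (8.85×10^-12)(0.02758)/(4.87×10^-3) = 5.012×10^-11 F, the time constant is τ = RC = 1.093×10^-6 s, so t/τ = 2.214 and e^(−t/τ) = 0.1093.
I_d = I_cond = (V₀/R) e^(−t/τ) = (4.908×10^-3)(0.1093) = 5.36×10^-4 A.

5.36×10^-4 A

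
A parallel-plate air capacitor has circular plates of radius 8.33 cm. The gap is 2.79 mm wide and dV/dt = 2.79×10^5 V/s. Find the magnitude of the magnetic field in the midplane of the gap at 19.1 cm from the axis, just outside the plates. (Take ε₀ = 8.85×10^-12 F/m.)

dE/dt = (dV/dt)/d = 1.000×10^8 V/(m·s); I_d = ε₀(πR²)(dE/dt) = (8.85×10^-12)(0.02180)(1.000×10^8) = 1.929×10^-5 A.
For r ≥ R the full I_d is enclosed: B = μ₀ I_d/(2πr) = (4π×10^-7)(1.929×10^-5)/(2π·0.191) = 2.02×10^-11 T.

2.02×10^-11 T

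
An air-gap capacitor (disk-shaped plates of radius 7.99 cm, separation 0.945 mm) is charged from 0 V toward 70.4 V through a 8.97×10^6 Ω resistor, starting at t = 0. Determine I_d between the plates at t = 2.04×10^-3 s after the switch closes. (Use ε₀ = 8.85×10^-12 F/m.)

2.34×10^-6 A

C = ε₀A/d = (8.85×10^-12)(0.02006)/(9.45×10^-4) = 1.879×10^-10 F, so τ = RC = 1.685×10^-3 s.
The conduction current is I(t) = (V₀/R) e^(−t/τ), and the displacement current between the plates equals it.
t/τ = 1.211; I_d = (70.4/8.97×10^6) · e^(−1.211) = (7.848×10^-6)(0.2979) = 2.34×10^-6 A.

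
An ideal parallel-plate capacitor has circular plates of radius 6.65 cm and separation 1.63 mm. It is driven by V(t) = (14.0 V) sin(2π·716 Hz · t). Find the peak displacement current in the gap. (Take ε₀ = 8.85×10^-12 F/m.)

4.75×10^-6 A

(dE/dt)_max = V₀ω/d = 3.864×10^7 V/(m·s); ω = 2πf = 4499 rad/s.
I_d,max = ε₀ A (dE/dt)_max = (8.85×10^-12)(0.01389)(3.864×10^7) = 4.75×10^-6 A.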